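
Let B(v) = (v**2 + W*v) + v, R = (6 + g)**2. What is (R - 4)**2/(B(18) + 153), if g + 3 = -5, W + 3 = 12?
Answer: 0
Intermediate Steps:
W = 9 (W = -3 + 12 = 9)
g = -8 (g = -3 - 5 = -8)
R = 4 (R = (6 - 8)**2 = (-2)**2 = 4)
B(v) = v**2 + 10*v (B(v) = (v**2 + 9*v) + v = v**2 + 10*v)
(R - 4)**2/(B(18) + 153) = (4 - 4)**2/(18*(10 + 18) + 153) = 0**2/(18*28 + 153) = 0/(504 + 153) = 0/657 = 0*(1/657) = 0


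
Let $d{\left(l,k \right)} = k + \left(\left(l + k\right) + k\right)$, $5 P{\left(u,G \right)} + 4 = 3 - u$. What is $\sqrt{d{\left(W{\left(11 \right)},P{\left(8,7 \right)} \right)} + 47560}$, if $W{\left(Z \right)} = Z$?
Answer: $\frac{2 \sqrt{297285}}{5} \approx 218.1$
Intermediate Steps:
$P{\left(u,G \right)} = - \frac{1}{5} - \frac{u}{5}$ ($P{\left(u,G \right)} = - \frac{4}{5} + \frac{3 - u}{5} = - \frac{4}{5} - \left(- \frac{3}{5} + \frac{u}{5}\right) = - \frac{1}{5} - \frac{u}{5}$)
$d{\left(l,k \right)} = l + 3 k$ ($d{\left(l,k \right)} = k + \left(\left(k + l\right) + k\right) = k + \left(l + 2 k\right) = l + 3 k$)
$\sqrt{d{\left(W{\left(11 \right)},P{\left(8,7 \right)} \right)} + 47560} = \sqrt{\left(11 + 3 \left(- \frac{1}{5} - \frac{8}{5}\right)\right) + 47560} = \sqrt{\left(11 + 3 \left(- \frac{9}{5}\right)\right) + 47560} = \sqrt{\left(11 - \frac{27}{5}\right) + 47560} = \sqrt{\frac{28}{5} + 47560} = \sqrt{\frac{237828}{5}} = \frac{2 \sqrt{297285}}{5}$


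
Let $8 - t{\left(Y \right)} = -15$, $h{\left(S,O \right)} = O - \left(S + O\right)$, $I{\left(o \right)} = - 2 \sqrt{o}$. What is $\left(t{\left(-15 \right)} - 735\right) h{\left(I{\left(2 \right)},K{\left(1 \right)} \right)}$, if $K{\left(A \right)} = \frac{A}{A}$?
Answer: $- 1424 \sqrt{2} \approx -2013.8$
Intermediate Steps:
$K{\left(A \right)} = 1$
$h{\left(S,O \right)} = - S$ ($h{\left(S,O \right)} = O - \left(O + S\right) = - S$)
$t{\left(Y \right)} = 23$ ($t{\left(Y \right)} = 8 - -15 = 8 + 15 = 23$)
$\left(t{\left(-15 \right)} - 735\right) h{\left(I{\left(2 \right)},K{\left(1 \right)} \right)} = \left(23 - 735\right) \left(- \left(-2\right) \sqrt{2}\right) = - 712 \cdot 2 \sqrt{2} = - 1424 \sqrt{2}$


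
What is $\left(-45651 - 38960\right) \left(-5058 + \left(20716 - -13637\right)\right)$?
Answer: $-2478679245$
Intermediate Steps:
$\left(-45651 - 38960\right) \left(-5058 + \left(20716 - -13637\right)\right) = - 84611 \left(-5058 + \left(20716 + 13637\right)\right) = - 84611 \left(-5058 + 34353\right) = \left(-84611\right) 29295 = -2478679245$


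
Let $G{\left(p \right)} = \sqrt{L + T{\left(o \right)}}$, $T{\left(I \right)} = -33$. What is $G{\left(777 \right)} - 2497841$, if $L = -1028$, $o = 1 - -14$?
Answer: $-2497841 + i \sqrt{1061} \approx -2.4978 \cdot 10^{6} + 32.573 i$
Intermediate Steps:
$o = 15$ ($o = 1 + 14 = 15$)
$G{\left(p \right)} = i \sqrt{1061}$ ($G{\left(p \right)} = \sqrt{-1028 - 33} = \sqrt{-1061} = i \sqrt{1061}$)
$G{\left(777 \right)} - 2497841 = i \sqrt{1061} - 2497841 = -2497841 + i \sqrt{1061}$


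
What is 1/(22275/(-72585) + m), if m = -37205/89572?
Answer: -20639948/14907115 ≈ -1.3846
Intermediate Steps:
m = -5315/12796 (m = -37205*1/89572 = -5315/12796 ≈ -0.41536)
1/(22275/(-72585) + m) = 1/(22275/(-72585) - 5315/12796) = 1/(22275*(-1/72585) - 5315/12796) = 1/(-495/1613 - 5315/12796) = 1/(-14907115/20639948) = -20639948/14907115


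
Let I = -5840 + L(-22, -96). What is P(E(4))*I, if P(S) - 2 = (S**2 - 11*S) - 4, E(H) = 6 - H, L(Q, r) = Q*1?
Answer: 117240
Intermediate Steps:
L(Q, r) = Q
P(S) = -2 + S**2 - 11*S (P(S) = 2 + ((S**2 - 11*S) - 4) = 2 + (-4 + S**2 - 11*S) = -2 + S**2 - 11*S)
I = -5862 (I = -5840 - 22 = -5862)
P(E(4))*I = (-2 + (6 - 1*4)**2 - 11*(6 - 1*4))*(-5862) = (-2 + (6 - 4)**2 - 11*(6 - 4))*(-5862) = (-2 + 2**2 - 11*2)*(-5862) = (-2 + 4 - 22)*(-5862) = -20*(-5862) = 117240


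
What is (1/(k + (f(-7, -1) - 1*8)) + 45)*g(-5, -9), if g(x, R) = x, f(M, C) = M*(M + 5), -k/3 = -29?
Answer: -20930/93 ≈ -225.05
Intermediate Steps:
k = 87 (k = -3*(-29) = 87)
f(M, C) = M*(5 + M)
(1/(k + (f(-7, -1) - 1*8)) + 45)*g(-5, -9) = (1/(87 + (-7*(5 - 7) - 1*8)) + 45)*(-5) = (1/(87 + (-7*(-2) - 8)) + 45)*(-5) = (1/(87 + (14 - 8)) + 45)*(-5) = (1/(87 + 6) + 45)*(-5) = (1/93 + 45)*(-5) = (4186/93)*(-5) = -20930/93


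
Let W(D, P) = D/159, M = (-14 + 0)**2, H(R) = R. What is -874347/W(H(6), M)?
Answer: -46340391/2 ≈ -2.3170e+7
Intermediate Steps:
M = 196 (M = (-14)**2 = 196)
W(D, P) = D/159 (W(D, P) = D*(1/159) = D/159)
-874347/W(H(6), M) = -874347/((1/159)*6) = -874347/2/53 = -874347*53/2 = -46340391/2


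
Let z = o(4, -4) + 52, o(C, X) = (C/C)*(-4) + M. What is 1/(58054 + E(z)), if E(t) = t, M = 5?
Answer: 1/58107 ≈ 1.7210e-5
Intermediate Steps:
o(C, X) = 1 (o(C, X) = (C/C)*(-4) + 5 = 1*(-4) + 5 = -4 + 5 = 1)
z = 53 (z = 1 + 52 = 53)
1/(58054 + E(z)) = 1/(58054 + 53) = 1/58107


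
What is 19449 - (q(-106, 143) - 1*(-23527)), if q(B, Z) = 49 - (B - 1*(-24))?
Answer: -4209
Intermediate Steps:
q(B, Z) = 25 - B (q(B, Z) = 49 - (B + 24) = 49 - (24 + B) = 49 + (-24 - B) = 25 - B)
19449 - (q(-106, 143) - 1*(-23527)) = 19449 - ((25 - 1*(-106)) - 1*(-23527)) = 19449 - ((25 + 106) + 23527) = 19449 - (131 + 23527) = 19449 - 1*23658 = 19449 - 23658 = -4209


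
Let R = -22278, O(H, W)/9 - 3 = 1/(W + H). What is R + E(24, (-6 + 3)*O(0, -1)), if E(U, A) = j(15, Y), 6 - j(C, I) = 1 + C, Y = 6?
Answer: -22288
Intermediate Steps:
O(H, W) = 27 + 9/(H + W) (O(H, W) = 27 + 9/(W + H) = 27 + 9/(H + W))
j(C, I) = 5 - C (j(C, I) = 6 - (1 + C) = 6 + (-1 - C) = 5 - C)
E(U, A) = -10 (E(U, A) = 5 - 1*15 = 5 - 15 = -10)
R + E(24, (-6 + 3)*O(0, -1)) = -22278 - 10 = -22288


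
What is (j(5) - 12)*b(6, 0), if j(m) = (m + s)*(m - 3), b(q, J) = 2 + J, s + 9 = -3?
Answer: -52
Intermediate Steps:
s = -12 (s = -9 - 3 = -12)
j(m) = (-12 + m)*(-3 + m) (j(m) = (m - 12)*(m - 3) = (-12 + m)*(-3 + m))
(j(5) - 12)*b(6, 0) = ((36 + 5² - 15*5) - 12)*(2 + 0) = ((36 + 25 - 75) - 12)*2 = (-14 - 12)*2 = -26*2 = -52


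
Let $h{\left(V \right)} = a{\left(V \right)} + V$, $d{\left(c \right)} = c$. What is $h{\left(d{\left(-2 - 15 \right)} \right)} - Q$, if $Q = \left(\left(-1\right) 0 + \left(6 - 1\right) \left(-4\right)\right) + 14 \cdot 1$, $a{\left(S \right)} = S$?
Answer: $-28$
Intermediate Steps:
$h{\left(V \right)} = 2 V$ ($h{\left(V \right)} = V + V = 2 V$)
$Q = -6$ ($Q = \left(0 + 5 \left(-4\right)\right) + 14 = \left(0 - 20\right) + 14 = -20 + 14 = -6$)
$h{\left(d{\left(-2 - 15 \right)} \right)} - Q = 2 \left(-2 - 15\right) - -6 = 2 \left(-2 - 15\right) + 6 = 2 \left(-17\right) + 6 = -34 + 6 = -28$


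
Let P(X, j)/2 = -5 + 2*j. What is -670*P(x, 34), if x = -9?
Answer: -84420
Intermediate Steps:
P(X, j) = -10 + 4*j (P(X, j) = 2*(-5 + 2*j) = -10 + 4*j)
-670*P(x, 34) = -670*(-10 + 4*34) = -670*(-10 + 136) = -670*126 = -84420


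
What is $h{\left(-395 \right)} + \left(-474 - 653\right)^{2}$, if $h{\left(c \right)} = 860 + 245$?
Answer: $1271234$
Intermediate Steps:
$h{\left(c \right)} = 1105$
$h{\left(-395 \right)} + \left(-474 - 653\right)^{2} = 1105 + \left(-474 - 653\right)^{2} = 1105 + \left(-1127\right)^{2} = 1105 + 1270129 = 1271234$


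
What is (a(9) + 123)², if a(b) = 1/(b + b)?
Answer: 4906225/324 ≈ 15143.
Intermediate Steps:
a(b) = 1/(2*b)
(a(9) + 123)² = ((½)/9 + 123)² = ((½)*(⅑) + 123)² = (1/18 + 123)² = (2215/18)² = 4906225/324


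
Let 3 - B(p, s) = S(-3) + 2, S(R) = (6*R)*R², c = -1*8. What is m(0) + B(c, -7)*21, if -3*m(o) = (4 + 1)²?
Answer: 10244/3 ≈ 3414.7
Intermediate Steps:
c = -8
m(o) = -25/3 (m(o) = -(4 + 1)²/3 = -⅓*5² = -⅓*25 = -25/3)
S(R) = 6*R³
B(p, s) = 163 (B(p, s) = 3 - (6*(-3)³ + 2) = 3 - (6*(-27) + 2) = 3 - (-162 + 2) = 3 - 1*(-160) = 3 + 160 = 163)
m(0) + B(c, -7)*21 = -25/3 + 163*21 = -25/3 + 3423 = 10244/3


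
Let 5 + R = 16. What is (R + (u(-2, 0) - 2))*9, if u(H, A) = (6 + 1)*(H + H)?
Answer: -171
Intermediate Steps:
R = 11 (R = -5 + 16 = 11)
u(H, A) = 14*H (u(H, A) = 7*(2*H) = 14*H)
(R + (u(-2, 0) - 2))*9 = (11 + (14*(-2) - 2))*9 = (11 + (-28 - 2))*9 = (11 - 30)*9 = -19*9 = -171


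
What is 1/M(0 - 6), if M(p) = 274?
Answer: 1/274 ≈ 0.0036496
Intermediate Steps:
1/M(0 - 6) = 1/274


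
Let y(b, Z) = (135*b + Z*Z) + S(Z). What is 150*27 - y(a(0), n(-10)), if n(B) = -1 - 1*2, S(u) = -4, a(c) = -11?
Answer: 5530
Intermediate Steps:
n(B) = -3 (n(B) = -1 - 2 = -3)
y(b, Z) = -4 + Z² + 135*b (y(b, Z) = (135*b + Z*Z) - 4 = (135*b + Z²) - 4 = (Z² + 135*b) - 4 = -4 + Z² + 135*b)
150*27 - y(a(0), n(-10)) = 150*27 - (-4 + (-3)² + 135*(-11)) = 4050 - (-4 + 9 - 1485) = 4050 - 1*(-1480) = 4050 + 1480 = 5530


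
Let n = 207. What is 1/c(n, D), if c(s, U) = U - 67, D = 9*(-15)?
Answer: -1/202 ≈ -0.0049505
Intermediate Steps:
D = -135
c(s, U) = -67 + U
1/c(n, D) = 1/(-67 - 135) = 1/(-202) = -1/202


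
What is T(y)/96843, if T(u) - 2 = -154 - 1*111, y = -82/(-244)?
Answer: -263/96843 ≈ -0.0027157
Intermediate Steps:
y = 41/122 (y = -82*(-1/244) = 41/122 ≈ 0.33607)
T(u) = -263 (T(u) = 2 + (-154 - 1*111) = 2 + (-154 - 111) = 2 - 265 = -263)
T(y)/96843 = -263/96843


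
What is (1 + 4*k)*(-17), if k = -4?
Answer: 255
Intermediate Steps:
(1 + 4*k)*(-17) = (1 + 4*(-4))*(-17) = (1 - 16)*(-17) = -15*(-17) = 255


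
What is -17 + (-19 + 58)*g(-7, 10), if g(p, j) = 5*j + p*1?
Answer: 1660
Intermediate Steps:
g(p, j) = p + 5*j (g(p, j) = 5*j + p = p + 5*j)
-17 + (-19 + 58)*g(-7, 10) = -17 + (-19 + 58)*(-7 + 5*10) = -17 + 39*(-7 + 50) = -17 + 39*43 = -17 + 1677 = 1660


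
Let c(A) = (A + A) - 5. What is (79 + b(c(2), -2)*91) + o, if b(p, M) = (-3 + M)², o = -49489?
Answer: -47135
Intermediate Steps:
c(A) = -5 + 2*A (c(A) = 2*A - 5 = -5 + 2*A)
(79 + b(c(2), -2)*91) + o = (79 + (-3 - 2)²*91) - 49489 = (79 + (-5)²*91) - 49489 = (79 + 25*91) - 49489 = (79 + 2275) - 49489 = 2354 - 49489 = -47135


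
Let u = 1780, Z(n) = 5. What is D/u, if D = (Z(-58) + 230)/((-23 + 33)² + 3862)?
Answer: 47/1410472 ≈ 3.3322e-5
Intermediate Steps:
D = 235/3962 (D = (5 + 230)/((-23 + 33)² + 3862) = 235/(10² + 3862) = 235/(100 + 3862) = 235/3962 ≈ 0.059313)
D/u = (235/3962)/1780 = (235/3962)*(1/1780) = 47/1410472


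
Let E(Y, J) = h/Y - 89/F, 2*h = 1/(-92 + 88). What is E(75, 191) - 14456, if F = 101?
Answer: -876087101/60600 ≈ -14457.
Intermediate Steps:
h = -⅛ (h = 1/(2*(-92 + 88)) = (½)/(-4) = (½)*(-¼) = -⅛ ≈ -0.12500)
E(Y, J) = -89/101 - 1/(8*Y) (E(Y, J) = -1/(8*Y) - 89/101 = -89/101 - 1/(8*Y))
E(75, 191) - 14456 = (1/808)*(-101 - 712*75)/75 - 14456 = (1/808)*(1/75)*(-101 - 53400) - 14456 = (1/808)*(1/75)*(-53501) - 14456 = -53501/60600 - 14456 = -876087101/60600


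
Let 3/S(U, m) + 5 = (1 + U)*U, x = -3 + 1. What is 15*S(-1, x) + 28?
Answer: 19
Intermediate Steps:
x = -2
S(U, m) = 3/(-5 + U*(1 + U)) (S(U, m) = 3/(-5 + (1 + U)*U) = 3/(-5 + U*(1 + U)))
15*S(-1, x) + 28 = 15*(3/(-5 - 1 + (-1)²)) + 28 = 15*(3/(-5 - 1 + 1)) + 28 = 15*(3/(-5)) + 28 = 15*(3*(-⅕)) + 28 = 15*(-⅗) + 28 = -9 + 28 = 19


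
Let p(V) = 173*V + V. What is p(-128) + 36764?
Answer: 14492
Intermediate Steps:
p(V) = 174*V
p(-128) + 36764 = 174*(-128) + 36764 = -22272 + 36764 = 14492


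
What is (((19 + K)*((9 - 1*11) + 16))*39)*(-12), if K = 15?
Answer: -222768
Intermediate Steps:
(((19 + K)*((9 - 1*11) + 16))*39)*(-12) = (((19 + 15)*((9 - 1*11) + 16))*39)*(-12) = ((34*((9 - 11) + 16))*39)*(-12) = ((34*(-2 + 16))*39)*(-12) = ((34*14)*39)*(-12) = (476*39)*(-12) = 18564*(-12) = -222768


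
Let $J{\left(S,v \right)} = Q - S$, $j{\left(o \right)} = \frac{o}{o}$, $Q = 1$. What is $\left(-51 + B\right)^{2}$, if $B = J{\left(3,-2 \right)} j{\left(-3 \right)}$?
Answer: $2809$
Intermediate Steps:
$j{\left(o \right)} = 1$
$J{\left(S,v \right)} = 1 - S$
$B = -2$ ($B = \left(1 - 3\right) 1 = \left(-2\right) 1 = -2$)
$\left(-51 + B\right)^{2} = \left(-51 - 2\right)^{2} = \left(-53\right)^{2} = 2809$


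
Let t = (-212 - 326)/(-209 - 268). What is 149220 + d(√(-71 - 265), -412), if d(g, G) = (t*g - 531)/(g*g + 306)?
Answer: 1492377/10 - 1076*I*√21/7155 ≈ 1.4924e+5 - 0.68915*I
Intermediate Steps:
t = 538/477 (t = -538/(-477) = -538*(-1/477) = 538/477 ≈ 1.1279)
d(g, G) = (-531 + 538*g/477)/(306 + g²) (d(g, G) = (538*g/477 - 531)/(g*g + 306) = (-531 + 538*g/477)/(g² + 306) = (-531 + 538*g/477)/(306 + g²))
149220 + d(√(-71 - 265), -412) = 149220 + (-253287 + 538*√(-71 - 265))/(477*(306 + (√(-71 - 265))²)) = 149220 + (-253287 + 538*√(-336))/(477*(306 + (√(-336))²)) = 149220 + (-253287 + 538*(4*I*√21))/(477*(306 + (4*I*√21)²)) = 149220 + (-253287 + 2152*I*√21)/(477*(306 - 336)) = 149220 + (1/477)*(-253287 + 2152*I*√21)/(-30) = 149220 + (1/477)*(-1/30)*(-253287 + 2152*I*√21) = 149220 + (177/10 - 1076*I*√21/7155) = 1492377/10 - 1076*I*√21/7155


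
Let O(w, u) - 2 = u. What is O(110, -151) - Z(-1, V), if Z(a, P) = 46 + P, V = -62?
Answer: -133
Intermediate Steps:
O(w, u) = 2 + u
O(110, -151) - Z(-1, V) = (2 - 151) - (46 - 62) = -149 - 1*(-16) = -149 + 16 = -133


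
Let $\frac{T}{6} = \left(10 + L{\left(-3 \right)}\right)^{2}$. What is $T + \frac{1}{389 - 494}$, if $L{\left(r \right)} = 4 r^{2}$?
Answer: $\frac{1333079}{105} \approx 12696.0$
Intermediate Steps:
$T = 12696$ ($T = 6 \left(10 + 4 \left(-3\right)^{2}\right)^{2} = 6 \left(10 + 4 \cdot 9\right)^{2} = 6 \left(10 + 36\right)^{2} = 6 \cdot 46^{2} = 6 \cdot 2116 = 12696$)
$T + \frac{1}{389 - 494} = 12696 + \frac{1}{389 - 494} = 12696 + \frac{1}{-105} = 12696 - \frac{1}{105} = \frac{1333079}{105}$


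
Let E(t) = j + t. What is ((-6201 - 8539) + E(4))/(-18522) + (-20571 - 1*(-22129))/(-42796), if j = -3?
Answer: 25079707/33027813 ≈ 0.75935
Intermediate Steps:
E(t) = -3 + t
((-6201 - 8539) + E(4))/(-18522) + (-20571 - 1*(-22129))/(-42796) = ((-6201 - 8539) + (-3 + 4))/(-18522) + (-20571 - 1*(-22129))/(-42796) = (-14740 + 1)*(-1/18522) + (-20571 + 22129)*(-1/42796) = -14739*(-1/18522) + 1558*(-1/42796) = 4913/6174 - 779/21398 = 25079707/33027813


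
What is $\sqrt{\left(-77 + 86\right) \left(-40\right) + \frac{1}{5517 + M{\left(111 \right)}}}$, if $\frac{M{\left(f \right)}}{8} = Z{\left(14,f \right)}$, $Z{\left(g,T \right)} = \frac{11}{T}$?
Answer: $\frac{i \sqrt{5401806289611}}{122495} \approx 18.974 i$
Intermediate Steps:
$M{\left(f \right)} = \frac{88}{f}$ ($M{\left(f \right)} = 8 \frac{11}{f} = \frac{88}{f}$)
$\sqrt{\left(-77 + 86\right) \left(-40\right) + \frac{1}{5517 + M{\left(111 \right)}}} = \sqrt{\left(-77 + 86\right) \left(-40\right) + \frac{1}{5517 + \frac{88}{111}}} = \sqrt{9 \left(-40\right) + \frac{1}{5517 + 88 \cdot \frac{1}{111}}} = \sqrt{-360 + \frac{1}{5517 + \frac{88}{111}}} = \sqrt{-360 + \frac{1}{\frac{612475}{111}}} = \sqrt{-360 + \frac{111}{612475}} = \sqrt{- \frac{220490889}{612475}} = \frac{i \sqrt{5401806289611}}{122495}$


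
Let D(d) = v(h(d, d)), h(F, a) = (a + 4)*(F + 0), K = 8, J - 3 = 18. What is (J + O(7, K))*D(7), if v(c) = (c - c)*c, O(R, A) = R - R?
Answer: 0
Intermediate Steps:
J = 21 (J = 3 + 18 = 21)
O(R, A) = 0
h(F, a) = F*(4 + a) (h(F, a) = (4 + a)*F = F*(4 + a))
v(c) = 0 (v(c) = 0*c = 0)
D(d) = 0
(J + O(7, K))*D(7) = (21 + 0)*0 = 21*0 = 0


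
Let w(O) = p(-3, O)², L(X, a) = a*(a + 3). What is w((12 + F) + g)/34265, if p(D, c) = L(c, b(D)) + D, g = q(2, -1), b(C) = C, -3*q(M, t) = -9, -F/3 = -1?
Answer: 9/34265 ≈ 0.00026266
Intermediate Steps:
F = 3 (F = -3*(-1) = 3)
q(M, t) = 3 (q(M, t) = -⅓*(-9) = 3)
g = 3
L(X, a) = a*(3 + a)
p(D, c) = D + D*(3 + D) (p(D, c) = D*(3 + D) + D = D + D*(3 + D))
w(O) = 9 (w(O) = (-3*(4 - 3))² = (-3*1)² = (-3)² = 9)
w((12 + F) + g)/34265 = 9/34265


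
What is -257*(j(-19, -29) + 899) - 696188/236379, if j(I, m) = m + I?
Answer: -51698438141/236379 ≈ -2.1871e+5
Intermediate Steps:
j(I, m) = I + m
-257*(j(-19, -29) + 899) - 696188/236379 = -257*((-19 - 29) + 899) - 696188/236379 = -257*(-48 + 899) - 696188*1/236379 = -257*851 - 696188/236379 = -218707 - 696188/236379 = -51698438141/236379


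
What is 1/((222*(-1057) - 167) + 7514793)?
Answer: 1/7279972 ≈ 1.3736e-7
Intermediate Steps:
1/((222*(-1057) - 167) + 7514793) = 1/((-234654 - 167) + 7514793) = 1/(-234821 + 7514793) = 1/7279972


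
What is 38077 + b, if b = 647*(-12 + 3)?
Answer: 32254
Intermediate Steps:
b = -5823 (b = 647*(-9) = -5823)
38077 + b = 38077 - 5823 = 32254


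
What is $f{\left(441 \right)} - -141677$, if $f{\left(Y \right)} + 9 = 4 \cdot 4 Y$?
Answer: $148724$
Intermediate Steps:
$f{\left(Y \right)} = -9 + 16 Y$ ($f{\left(Y \right)} = -9 + 4 \cdot 4 Y = -9 + 16 Y$)
$f{\left(441 \right)} - -141677 = \left(-9 + 16 \cdot 441\right) - -141677 = \left(-9 + 7056\right) + 141677 = 7047 + 141677 = 148724$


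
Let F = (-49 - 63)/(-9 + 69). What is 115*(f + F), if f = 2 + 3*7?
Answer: 7291/3 ≈ 2430.3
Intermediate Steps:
f = 23 (f = 2 + 21 = 23)
F = -28/15 (F = -112/60 = -112*1/60 = -28/15 ≈ -1.8667)
115*(f + F) = 115*(23 - 28/15) = 115*(317/15) = 7291/3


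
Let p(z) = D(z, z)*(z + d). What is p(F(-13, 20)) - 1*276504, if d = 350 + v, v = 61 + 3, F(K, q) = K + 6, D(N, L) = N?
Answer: -279353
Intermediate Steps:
F(K, q) = 6 + K
v = 64
d = 414 (d = 350 + 64 = 414)
p(z) = z*(414 + z) (p(z) = z*(z + 414) = z*(414 + z))
p(F(-13, 20)) - 1*276504 = (6 - 13)*(414 + (6 - 13)) - 1*276504 = -7*(414 - 7) - 276504 = -7*407 - 276504 = -2849 - 276504 = -279353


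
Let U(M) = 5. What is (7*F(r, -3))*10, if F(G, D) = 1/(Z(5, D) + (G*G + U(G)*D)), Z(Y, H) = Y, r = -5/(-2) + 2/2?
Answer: 280/9 ≈ 31.111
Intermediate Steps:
r = 7/2 (r = -5*(-1/2) + 2*(1/2) = 5/2 + 1 = 7/2 ≈ 3.5000)
F(G, D) = 1/(5 + G**2 + 5*D) (F(G, D) = 1/(5 + (G*G + 5*D)) = 1/(5 + (G**2 + 5*D)) = 1/(5 + G**2 + 5*D))
(7*F(r, -3))*10 = (7/(5 + (7/2)**2 + 5*(-3)))*10 = (7/(5 + 49/4 - 15))*10 = (7/(9/4))*10 = (7*(4/9))*10 = (28/9)*10 = 280/9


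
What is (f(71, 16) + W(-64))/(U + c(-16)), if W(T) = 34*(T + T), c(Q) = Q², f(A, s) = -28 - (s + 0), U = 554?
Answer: -2198/405 ≈ -5.4272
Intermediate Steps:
f(A, s) = -28 - s
W(T) = 68*T (W(T) = 34*(2*T) = 68*T)
(f(71, 16) + W(-64))/(U + c(-16)) = ((-28 - 1*16) + 68*(-64))/(554 + (-16)²) = ((-28 - 16) - 4352)/(554 + 256) = (-44 - 4352)/810 = -4396*1/810 = -2198/405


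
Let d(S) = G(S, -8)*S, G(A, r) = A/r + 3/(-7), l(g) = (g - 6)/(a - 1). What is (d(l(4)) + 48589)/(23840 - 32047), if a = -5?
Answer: -24488777/4136328 ≈ -5.9204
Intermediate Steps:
l(g) = 1 - g/6 (l(g) = (g - 6)/(-5 - 1) = (-6 + g)/(-6) = (-6 + g)*(-⅙) = 1 - g/6)
G(A, r) = -3/7 + A/r (G(A, r) = A/r + 3*(-⅐) = A/r - 3/7 = -3/7 + A/r)
d(S) = S*(-3/7 - S/8) (d(S) = (-3/7 + S/(-8))*S = (-3/7 + S*(-⅛))*S = (-3/7 - S/8)*S = S*(-3/7 - S/8))
(d(l(4)) + 48589)/(23840 - 32047) = ((1 - ⅙*4)*(-24 - 7*(1 - ⅙*4))/56 + 48589)/(23840 - 32047) = ((1 - ⅔)*(-24 - 7*(1 - ⅔))/56 + 48589)/(-8207) = ((1/56)*(⅓)*(-24 - 7*⅓) + 48589)*(-1/8207) = ((1/56)*(⅓)*(-24 - 7/3) + 48589)*(-1/8207) = ((1/56)*(⅓)*(-79/3) + 48589)*(-1/8207) = (-79/504 + 48589)*(-1/8207) = (24488777/504)*(-1/8207) = -24488777/4136328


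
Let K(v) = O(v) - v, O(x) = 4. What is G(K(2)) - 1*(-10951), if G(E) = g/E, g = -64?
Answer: 10919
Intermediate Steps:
K(v) = 4 - v
G(E) = -64/E
G(K(2)) - 1*(-10951) = -64/(4 - 1*2) - 1*(-10951) = -64/(4 - 2) + 10951 = -64/2 + 10951 = -64*1/2 + 10951 = -32 + 10951 = 10919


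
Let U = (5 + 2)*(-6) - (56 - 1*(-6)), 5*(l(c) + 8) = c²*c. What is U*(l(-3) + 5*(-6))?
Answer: 22568/5 ≈ 4513.6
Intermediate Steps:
l(c) = -8 + c³/5 (l(c) = -8 + (c²*c)/5 = -8 + c³/5)
U = -104 (U = 7*(-6) - (56 + 6) = -42 - 1*62 = -42 - 62 = -104)
U*(l(-3) + 5*(-6)) = -104*((-8 + (⅕)*(-3)³) + 5*(-6)) = -104*((-8 + (⅕)*(-27)) - 30) = -104*((-8 - 27/5) - 30) = -104*(-67/5 - 30) = -104*(-217/5) = 22568/5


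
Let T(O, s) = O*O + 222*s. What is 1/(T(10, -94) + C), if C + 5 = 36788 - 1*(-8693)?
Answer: 1/24708 ≈ 4.0473e-5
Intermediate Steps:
T(O, s) = O² + 222*s
C = 45476 (C = -5 + (36788 - 1*(-8693)) = -5 + (36788 + 8693) = -5 + 45481 = 45476)
1/(T(10, -94) + C) = 1/((10² + 222*(-94)) + 45476) = 1/((100 - 20868) + 45476) = 1/(-20768 + 45476) = 1/24708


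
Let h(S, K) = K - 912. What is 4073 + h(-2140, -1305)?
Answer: 1856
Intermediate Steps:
h(S, K) = -912 + K
4073 + h(-2140, -1305) = 4073 + (-912 - 1305) = 4073 - 2217 = 1856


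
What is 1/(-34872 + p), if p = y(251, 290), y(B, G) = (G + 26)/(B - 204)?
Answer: -47/1638668 ≈ -2.8682e-5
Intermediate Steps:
y(B, G) = (26 + G)/(-204 + B)
p = 316/47 (p = (26 + 290)/(-204 + 251) = 316/47 ≈ 6.7234)
1/(-34872 + p) = 1/(-34872 + 316/47) = 1/(-1638668/47) = -47/1638668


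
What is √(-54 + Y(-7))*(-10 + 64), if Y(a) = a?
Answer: 54*I*√61 ≈ 421.75*I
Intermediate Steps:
√(-54 + Y(-7))*(-10 + 64) = √(-54 - 7)*(-10 + 64) = √(-61)*54 = (I*√61)*54 = 54*I*√61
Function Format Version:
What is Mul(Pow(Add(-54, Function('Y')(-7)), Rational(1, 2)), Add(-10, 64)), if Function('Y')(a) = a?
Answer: Mul(54, I, Pow(61, Rational(1, 2))) ≈ Mul(421.75, I)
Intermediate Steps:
Mul(Pow(Add(-54, Function('Y')(-7)), Rational(1, 2)), Add(-10, 64)) = Mul(Pow(Add(-54, -7), Rational(1, 2)), Add(-10, 64)) = Mul(Pow(-61, Rational(1, 2)), 54) = Mul(Mul(I, Pow(61, Rational(1, 2))), 54) = Mul(54, I, Pow(61, Rational(1, 2)))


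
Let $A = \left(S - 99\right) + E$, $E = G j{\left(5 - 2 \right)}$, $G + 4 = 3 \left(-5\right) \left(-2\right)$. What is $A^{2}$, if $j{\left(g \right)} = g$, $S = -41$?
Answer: $3844$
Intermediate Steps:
$G = 26$ ($G = -4 + 3 \left(-5\right) \left(-2\right) = -4 - -30 = -4 + 30 = 26$)
$E = 78$ ($E = 26 \left(5 - 2\right) = 26 \cdot 3 = 78$)
$A = -62$ ($A = \left(-41 - 99\right) + 78 = -140 + 78 = -62$)
$A^{2} = \left(-62\right)^{2} = 3844$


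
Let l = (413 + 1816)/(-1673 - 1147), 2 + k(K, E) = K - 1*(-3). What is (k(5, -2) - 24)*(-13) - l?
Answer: 220703/940 ≈ 234.79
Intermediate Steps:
k(K, E) = 1 + K (k(K, E) = -2 + (K - 1*(-3)) = -2 + (K + 3) = -2 + (3 + K) = 1 + K)
l = -743/940 (l = 2229/(-2820) = 2229*(-1/2820) = -743/940 ≈ -0.79043)
(k(5, -2) - 24)*(-13) - l = ((1 + 5) - 24)*(-13) - 1*(-743/940) = (6 - 24)*(-13) + 743/940 = -18*(-13) + 743/940 = 234 + 743/940 = 220703/940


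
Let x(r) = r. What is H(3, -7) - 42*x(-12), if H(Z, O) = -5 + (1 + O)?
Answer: 493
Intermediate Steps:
H(Z, O) = -4 + O
H(3, -7) - 42*x(-12) = (-4 - 7) - 42*(-12) = -11 + 504 = 493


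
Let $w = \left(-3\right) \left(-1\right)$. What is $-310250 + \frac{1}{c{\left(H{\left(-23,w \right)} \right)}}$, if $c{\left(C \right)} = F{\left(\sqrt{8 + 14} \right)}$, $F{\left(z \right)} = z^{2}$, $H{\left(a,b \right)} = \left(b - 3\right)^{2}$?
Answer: $- \frac{6825499}{22} \approx -3.1025 \cdot 10^{5}$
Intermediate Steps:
$w = 3$
$H{\left(a,b \right)} = \left(-3 + b\right)^{2}$
$c{\left(C \right)} = 22$ ($c{\left(C \right)} = \left(\sqrt{8 + 14}\right)^{2} = \left(\sqrt{22}\right)^{2} = 22$)
$-310250 + \frac{1}{c{\left(H{\left(-23,w \right)} \right)}} = -310250 + \frac{1}{22} = - \frac{6825499}{22}$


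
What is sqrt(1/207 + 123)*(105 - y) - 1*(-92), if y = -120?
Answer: 92 + 75*sqrt(585626)/23 ≈ 2587.4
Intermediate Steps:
sqrt(1/207 + 123)*(105 - y) - 1*(-92) = sqrt(1/207 + 123)*(105 - 1*(-120)) - 1*(-92) = sqrt(1/207 + 123)*(105 + 120) + 92 = sqrt(25462/207)*225 + 92 = (sqrt(585626)/69)*225 + 92 = 75*sqrt(585626)/23 + 92 = 92 + 75*sqrt(585626)/23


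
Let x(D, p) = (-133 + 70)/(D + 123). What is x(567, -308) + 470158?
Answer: 108136319/230 ≈ 4.7016e+5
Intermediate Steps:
x(D, p) = -63/(123 + D)
x(567, -308) + 470158 = -63/(123 + 567) + 470158 = -63/690 + 470158 = -63*1/690 + 470158 = -21/230 + 470158 = 108136319/230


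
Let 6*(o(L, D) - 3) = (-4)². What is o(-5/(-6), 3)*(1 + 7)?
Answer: 136/3 ≈ 45.333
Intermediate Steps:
o(L, D) = 17/3 (o(L, D) = 3 + (⅙)*(-4)² = 3 + (⅙)*16 = 3 + 8/3 = 17/3)
o(-5/(-6), 3)*(1 + 7) = 17*(1 + 7)/3 = (17/3)*8 = 136/3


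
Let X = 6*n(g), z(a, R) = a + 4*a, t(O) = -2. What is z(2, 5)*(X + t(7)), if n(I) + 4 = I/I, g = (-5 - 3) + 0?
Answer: -200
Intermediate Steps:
g = -8 (g = -8 + 0 = -8)
n(I) = -3 (n(I) = -4 + I/I = -4 + 1 = -3)
z(a, R) = 5*a
X = -18 (X = 6*(-3) = -18)
z(2, 5)*(X + t(7)) = (5*2)*(-18 - 2) = 10*(-20) = -200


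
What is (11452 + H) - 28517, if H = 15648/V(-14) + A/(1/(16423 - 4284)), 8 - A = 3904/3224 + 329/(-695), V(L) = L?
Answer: 137195235396/1960595 ≈ 69976.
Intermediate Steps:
A = 2034107/280085 (A = 8 - (3904/3224 + 329/(-695)) = 8 - (3904*(1/3224) + 329*(-1/695)) = 8 - (488/403 - 329/695) = 8 - 1*206573/280085 = 8 - 206573/280085 = 2034107/280085 ≈ 7.2625)
H = 170652789071/1960595 (H = 15648/(-14) + 2034107/(280085*(1/(16423 - 4284))) = 15648*(-1/14) + 2034107/(280085*(1/12139)) = -7824/7 + 2034107/(280085*(1/12139)) = -7824/7 + (2034107/280085)*12139 = -7824/7 + 24692024873/280085 = 170652789071/1960595 ≈ 87041.)
(11452 + H) - 28517 = (11452 + 170652789071/1960595) - 28517 = 193105523011/1960595 - 28517 = 137195235396/1960595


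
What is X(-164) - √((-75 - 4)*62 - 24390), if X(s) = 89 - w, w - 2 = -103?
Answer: 190 - 2*I*√7322 ≈ 190.0 - 171.14*I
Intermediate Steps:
w = -101 (w = 2 - 103 = -101)
X(s) = 190 (X(s) = 89 - 1*(-101) = 89 + 101 = 190)
X(-164) - √((-75 - 4)*62 - 24390) = 190 - √((-75 - 4)*62 - 24390) = 190 - √(-79*62 - 24390) = 190 - √(-4898 - 24390) = 190 - √(-29288) = 190 - 2*I*√7322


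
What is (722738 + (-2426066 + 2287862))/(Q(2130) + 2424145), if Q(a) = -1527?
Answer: 292267/1211309 ≈ 0.24128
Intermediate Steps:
(722738 + (-2426066 + 2287862))/(Q(2130) + 2424145) = (722738 + (-2426066 + 2287862))/(-1527 + 2424145) = (722738 - 138204)/2422618 = 584534*(1/2422618) = 292267/1211309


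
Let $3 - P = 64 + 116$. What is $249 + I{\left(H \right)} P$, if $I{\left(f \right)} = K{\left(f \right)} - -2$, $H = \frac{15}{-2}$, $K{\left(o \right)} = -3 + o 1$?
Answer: $\frac{3507}{2} \approx 1753.5$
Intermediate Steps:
$K{\left(o \right)} = -3 + o$
$P = -177$ ($P = 3 - \left(64 + 116\right) = 3 - 180 = -177$)
$H = - \frac{15}{2}$ ($H = 15 \left(- \frac{1}{2}\right) = - \frac{15}{2} \approx -7.5$)
$I{\left(f \right)} = -1 + f$ ($I{\left(f \right)} = \left(-3 + f\right) - -2 = \left(-3 + f\right) + 2 = -1 + f$)
$249 + I{\left(H \right)} P = 249 + \left(-1 - \frac{15}{2}\right) \left(-177\right) = 249 - - \frac{3009}{2} = 249 + \frac{3009}{2} = \frac{3507}{2}$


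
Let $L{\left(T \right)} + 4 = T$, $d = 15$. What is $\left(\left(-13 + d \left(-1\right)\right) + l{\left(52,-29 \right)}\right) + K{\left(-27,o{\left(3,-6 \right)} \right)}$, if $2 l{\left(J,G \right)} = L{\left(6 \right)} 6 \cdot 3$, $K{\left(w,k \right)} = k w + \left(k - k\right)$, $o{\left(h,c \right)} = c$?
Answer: $152$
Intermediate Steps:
$L{\left(T \right)} = -4 + T$
$K{\left(w,k \right)} = k w$ ($K{\left(w,k \right)} = k w + 0 = k w$)
$l{\left(J,G \right)} = 18$ ($l{\left(J,G \right)} = \frac{\left(-4 + 6\right) 6 \cdot 3}{2} = \frac{2 \cdot 6 \cdot 3}{2} = \frac{12 \cdot 3}{2} = \frac{1}{2} \cdot 36 = 18$)
$\left(\left(-13 + d \left(-1\right)\right) + l{\left(52,-29 \right)}\right) + K{\left(-27,o{\left(3,-6 \right)} \right)} = \left(\left(-13 + 15 \left(-1\right)\right) + 18\right) - -162 = \left(\left(-13 - 15\right) + 18\right) + 162 = \left(-28 + 18\right) + 162 = -10 + 162 = 152$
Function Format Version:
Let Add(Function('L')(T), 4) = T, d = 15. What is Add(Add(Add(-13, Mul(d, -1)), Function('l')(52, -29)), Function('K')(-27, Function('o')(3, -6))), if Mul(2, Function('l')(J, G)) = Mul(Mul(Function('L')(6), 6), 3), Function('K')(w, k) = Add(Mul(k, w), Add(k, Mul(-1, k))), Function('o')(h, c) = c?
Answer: 152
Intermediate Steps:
Function('L')(T) = Add(-4, T)
Function('K')(w, k) = Mul(k, w) (Function('K')(w, k) = Add(Mul(k, w), 0) = Mul(k, w))
Function('l')(J, G) = 18 (Function('l')(J, G) = Mul(Rational(1, 2), Mul(Mul(Add(-4, 6), 6), 3)) = Mul(Rational(1, 2), Mul(Mul(2, 6), 3)) = Mul(Rational(1, 2), Mul(12, 3)) = Mul(Rational(1, 2), 36) = 18)
Add(Add(Add(-13, Mul(d, -1)), Function('l')(52, -29)), Function('K')(-27, Function('o')(3, -6))) = Add(Add(Add(-13, Mul(15, -1)), 18), Mul(-6, -27)) = Add(Add(Add(-13, -15), 18), 162) = Add(Add(-28, 18), 162) = Add(-10, 162) = 152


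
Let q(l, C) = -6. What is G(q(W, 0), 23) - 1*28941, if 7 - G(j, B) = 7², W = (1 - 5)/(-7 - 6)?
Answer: -28983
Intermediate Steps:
W = 4/13 (W = -4/(-13) = -4*(-1/13) = 4/13 ≈ 0.30769)
G(j, B) = -42 (G(j, B) = 7 - 1*7² = 7 - 1*49 = 7 - 49 = -42)
G(q(W, 0), 23) - 1*28941 = -42 - 1*28941 = -42 - 28941 = -28983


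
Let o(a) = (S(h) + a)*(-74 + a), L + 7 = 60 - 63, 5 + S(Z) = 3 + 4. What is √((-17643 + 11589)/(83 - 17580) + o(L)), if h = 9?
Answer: √205835372886/17497 ≈ 25.930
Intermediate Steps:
S(Z) = 2 (S(Z) = -5 + (3 + 4) = -5 + 7 = 2)
L = -10 (L = -7 + (60 - 63) = -7 - 3 = -10)
o(a) = (-74 + a)*(2 + a) (o(a) = (2 + a)*(-74 + a) = (-74 + a)*(2 + a))
√((-17643 + 11589)/(83 - 17580) + o(L)) = √((-17643 + 11589)/(83 - 17580) + (-148 + (-10)² - 72*(-10))) = √(-6054/(-17497) + (-148 + 100 + 720)) = √(-6054*(-1/17497) + 672) = √(6054/17497 + 672) = √(11764038/17497) = √205835372886/17497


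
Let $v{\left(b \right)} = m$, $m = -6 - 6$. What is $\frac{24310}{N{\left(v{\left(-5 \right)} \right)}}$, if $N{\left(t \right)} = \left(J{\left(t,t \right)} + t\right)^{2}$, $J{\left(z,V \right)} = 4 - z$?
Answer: $\frac{12155}{8} \approx 1519.4$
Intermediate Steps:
$m = -12$ ($m = -6 - 6 = -12$)
$v{\left(b \right)} = -12$
$N{\left(t \right)} = 16$ ($N{\left(t \right)} = \left(\left(4 - t\right) + t\right)^{2} = 4^{2} = 16$)
$\frac{24310}{N{\left(v{\left(-5 \right)} \right)}} = \frac{24310}{16} = 24310 \cdot \frac{1}{16} = \frac{12155}{8}$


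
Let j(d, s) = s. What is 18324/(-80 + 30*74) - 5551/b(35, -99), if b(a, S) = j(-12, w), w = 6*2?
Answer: -2914813/6420 ≈ -454.02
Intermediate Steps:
w = 12
b(a, S) = 12
18324/(-80 + 30*74) - 5551/b(35, -99) = 18324/(-80 + 30*74) - 5551/12 = 18324/(-80 + 2220) - 5551*1/12 = 18324/2140 - 5551/12 = 18324*(1/2140) - 5551/12 = 4581/535 - 5551/12 = -2914813/6420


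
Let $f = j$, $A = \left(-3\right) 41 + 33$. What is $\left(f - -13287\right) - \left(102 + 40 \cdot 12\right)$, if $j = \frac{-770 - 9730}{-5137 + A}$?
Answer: $\frac{66419535}{5227} \approx 12707.0$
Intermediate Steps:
$A = -90$ ($A = -123 + 33 = -90$)
$j = \frac{10500}{5227}$ ($j = \frac{-770 - 9730}{-5137 - 90} = - \frac{10500}{-5227} = \left(-10500\right) \left(- \frac{1}{5227}\right) = \frac{10500}{5227} \approx 2.0088$)
$f = \frac{10500}{5227} \approx 2.0088$
$\left(f - -13287\right) - \left(102 + 40 \cdot 12\right) = \left(\frac{10500}{5227} - -13287\right) - \left(102 + 40 \cdot 12\right) = \left(\frac{10500}{5227} + 13287\right) - \left(102 + 480\right) = \frac{69461649}{5227} - 582 = \frac{66419535}{5227}$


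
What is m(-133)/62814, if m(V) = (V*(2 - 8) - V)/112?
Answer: 7/52896 ≈ 0.00013234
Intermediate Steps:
m(V) = -V/16 (m(V) = (V*(-6) - V)*(1/112) = (-6*V - V)*(1/112) = -7*V*(1/112) = -V/16)
m(-133)/62814 = -1/16*(-133)/62814 = (133/16)*(1/62814) = 7/52896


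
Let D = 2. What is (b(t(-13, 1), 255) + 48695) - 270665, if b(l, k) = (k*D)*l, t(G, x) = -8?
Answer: -226050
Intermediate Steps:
b(l, k) = 2*k*l (b(l, k) = (k*2)*l = (2*k)*l = 2*k*l)
(b(t(-13, 1), 255) + 48695) - 270665 = (2*255*(-8) + 48695) - 270665 = (-4080 + 48695) - 270665 = 44615 - 270665 = -226050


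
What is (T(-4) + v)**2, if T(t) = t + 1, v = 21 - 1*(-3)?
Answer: 441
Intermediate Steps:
v = 24 (v = 21 + 3 = 24)
T(t) = 1 + t
(T(-4) + v)**2 = ((1 - 4) + 24)**2 = (-3 + 24)**2 = 21**2 = 441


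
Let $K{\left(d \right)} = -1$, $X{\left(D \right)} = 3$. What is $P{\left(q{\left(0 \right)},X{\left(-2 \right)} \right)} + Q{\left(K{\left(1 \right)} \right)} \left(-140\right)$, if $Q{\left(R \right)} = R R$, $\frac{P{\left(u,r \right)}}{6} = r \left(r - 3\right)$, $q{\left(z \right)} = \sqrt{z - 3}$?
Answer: $-140$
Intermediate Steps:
$q{\left(z \right)} = \sqrt{-3 + z}$
$P{\left(u,r \right)} = 6 r \left(-3 + r\right)$ ($P{\left(u,r \right)} = 6 r \left(r - 3\right) = 6 r \left(-3 + r\right)$)
$Q{\left(R \right)} = R^{2}$
$P{\left(q{\left(0 \right)},X{\left(-2 \right)} \right)} + Q{\left(K{\left(1 \right)} \right)} \left(-140\right) = 6 \cdot 3 \left(-3 + 3\right) + \left(-1\right)^{2} \left(-140\right) = 6 \cdot 3 \cdot 0 + 1 \left(-140\right) = 0 - 140 = -140$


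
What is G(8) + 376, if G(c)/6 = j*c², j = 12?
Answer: 4984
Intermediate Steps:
G(c) = 72*c² (G(c) = 6*(12*c²) = 72*c²)
G(8) + 376 = 72*8² + 376 = 72*64 + 376 = 4608 + 376 = 4984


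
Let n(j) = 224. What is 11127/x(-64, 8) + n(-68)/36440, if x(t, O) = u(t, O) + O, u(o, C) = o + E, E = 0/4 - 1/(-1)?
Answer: -10136389/50105 ≈ -202.30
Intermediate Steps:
E = 1 (E = 0*(¼) - 1*(-1) = 0 + 1 = 1)
u(o, C) = 1 + o (u(o, C) = o + 1 = 1 + o)
x(t, O) = 1 + O + t (x(t, O) = (1 + t) + O = 1 + O + t)
11127/x(-64, 8) + n(-68)/36440 = 11127/(1 + 8 - 64) + 224/36440 = 11127/(-55) + 224*(1/36440) = 11127*(-1/55) + 28/4555 = -11127/55 + 28/4555 = -10136389/50105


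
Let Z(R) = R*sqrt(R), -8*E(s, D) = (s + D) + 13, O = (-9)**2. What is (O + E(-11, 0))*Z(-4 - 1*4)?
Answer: -1292*I*sqrt(2) ≈ -1827.2*I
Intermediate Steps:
O = 81
E(s, D) = -13/8 - D/8 - s/8 (E(s, D) = -((s + D) + 13)/8 = -((D + s) + 13)/8 = -(13 + D + s)/8 = -13/8 - D/8 - s/8)
Z(R) = R**(3/2)
(O + E(-11, 0))*Z(-4 - 1*4) = (81 + (-13/8 - 1/8*0 - 1/8*(-11)))*(-4 - 1*4)**(3/2) = (81 + (-13/8 + 0 + 11/8))*(-4 - 4)**(3/2) = (81 - 1/4)*(-8)**(3/2) = 323*(-16*I*sqrt(2))/4 = -1292*I*sqrt(2)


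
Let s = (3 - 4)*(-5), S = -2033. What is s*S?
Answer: -10165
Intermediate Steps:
s = 5 (s = -1*(-5) = 5)
s*S = 5*(-2033) = -10165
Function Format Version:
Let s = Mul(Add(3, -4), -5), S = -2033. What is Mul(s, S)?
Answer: -10165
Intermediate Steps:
s = 5 (s = Mul(-1, -5) = 5)
Mul(s, S) = Mul(5, -2033) = -10165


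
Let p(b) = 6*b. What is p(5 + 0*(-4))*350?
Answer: 10500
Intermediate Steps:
p(5 + 0*(-4))*350 = (6*(5 + 0*(-4)))*350 = (6*(5 + 0))*350 = (6*5)*350 = 30*350 = 10500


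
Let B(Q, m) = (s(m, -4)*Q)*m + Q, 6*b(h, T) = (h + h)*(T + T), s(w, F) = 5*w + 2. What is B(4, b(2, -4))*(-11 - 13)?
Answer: -38176/3 ≈ -12725.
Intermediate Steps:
s(w, F) = 2 + 5*w
b(h, T) = 2*T*h/3 (b(h, T) = ((h + h)*(T + T))/6 = ((2*h)*(2*T))/6 = (4*T*h)/6 = 2*T*h/3)
B(Q, m) = Q + Q*m*(2 + 5*m) (B(Q, m) = ((2 + 5*m)*Q)*m + Q = (Q*(2 + 5*m))*m + Q = Q*m*(2 + 5*m) + Q = Q + Q*m*(2 + 5*m))
B(4, b(2, -4))*(-11 - 13) = (4*(1 + ((⅔)*(-4)*2)*(2 + 5*((⅔)*(-4)*2))))*(-11 - 13) = (4*(1 - 16*(2 + 5*(-16/3))/3))*(-24) = (4*(1 - 16*(2 - 80/3)/3))*(-24) = (4*(1 - 16/3*(-74/3)))*(-24) = (4*(1 + 1184/9))*(-24) = (4*(1193/9))*(-24) = (4772/9)*(-24) = -38176/3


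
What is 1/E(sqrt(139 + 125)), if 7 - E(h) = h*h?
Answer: -1/257 ≈ -0.0038911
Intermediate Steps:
E(h) = 7 - h**2 (E(h) = 7 - h*h = 7 - h**2)
1/E(sqrt(139 + 125)) = 1/(7 - (sqrt(139 + 125))**2) = 1/(7 - (sqrt(264))**2) = 1/(7 - (2*sqrt(66))**2) = 1/(7 - 1*264) = 1/(7 - 264) = 1/(-257) = -1/257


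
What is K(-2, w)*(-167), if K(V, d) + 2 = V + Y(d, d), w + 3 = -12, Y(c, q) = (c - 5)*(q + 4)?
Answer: -36072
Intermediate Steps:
Y(c, q) = (-5 + c)*(4 + q)
w = -15 (w = -3 - 12 = -15)
K(V, d) = -22 + V + d² - d (K(V, d) = -2 + (V + (-20 - 5*d + 4*d + d*d)) = -2 + (V + (-20 - 5*d + 4*d + d²)) = -2 + (V + (-20 + d² - d)) = -2 + (-20 + V + d² - d) = -22 + V + d² - d)
K(-2, w)*(-167) = (-22 - 2 + (-15)² - 1*(-15))*(-167) = (-22 - 2 + 225 + 15)*(-167) = 216*(-167) = -36072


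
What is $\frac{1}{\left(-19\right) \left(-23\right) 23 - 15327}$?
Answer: $- \frac{1}{5276} \approx -0.00018954$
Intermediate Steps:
$\frac{1}{\left(-19\right) \left(-23\right) 23 - 15327} = \frac{1}{437 \cdot 23 - 15327} = \frac{1}{10051 - 15327} = \frac{1}{-5276} = - \frac{1}{5276}$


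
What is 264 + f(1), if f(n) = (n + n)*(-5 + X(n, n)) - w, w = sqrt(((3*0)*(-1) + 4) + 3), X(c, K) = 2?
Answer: 258 - sqrt(7) ≈ 255.35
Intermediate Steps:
w = sqrt(7) (w = sqrt((0*(-1) + 4) + 3) = sqrt((0 + 4) + 3) = sqrt(4 + 3) = sqrt(7) ≈ 2.6458)
f(n) = -sqrt(7) - 6*n (f(n) = (n + n)*(-5 + 2) - sqrt(7) = (2*n)*(-3) - sqrt(7) = -6*n - sqrt(7) = -sqrt(7) - 6*n)
264 + f(1) = 264 + (-sqrt(7) - 6*1) = 264 + (-sqrt(7) - 6) = 264 + (-6 - sqrt(7)) = 258 - sqrt(7)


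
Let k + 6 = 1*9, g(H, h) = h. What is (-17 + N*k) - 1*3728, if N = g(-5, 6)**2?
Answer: -3637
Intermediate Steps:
k = 3 (k = -6 + 1*9 = -6 + 9 = 3)
N = 36 (N = 6**2 = 36)
(-17 + N*k) - 1*3728 = (-17 + 36*3) - 1*3728 = (-17 + 108) - 3728 = 91 - 3728 = -3637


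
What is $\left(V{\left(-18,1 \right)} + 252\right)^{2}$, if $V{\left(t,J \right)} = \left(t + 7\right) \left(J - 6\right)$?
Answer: $94249$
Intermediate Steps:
$V{\left(t,J \right)} = \left(-6 + J\right) \left(7 + t\right)$ ($V{\left(t,J \right)} = \left(7 + t\right) \left(-6 + J\right) = \left(-6 + J\right) \left(7 + t\right)$)
$\left(V{\left(-18,1 \right)} + 252\right)^{2} = \left(\left(-42 - -108 + 7 \cdot 1 + 1 \left(-18\right)\right) + 252\right)^{2} = \left(\left(-42 + 108 + 7 - 18\right) + 252\right)^{2} = \left(55 + 252\right)^{2} = 307^{2} = 94249$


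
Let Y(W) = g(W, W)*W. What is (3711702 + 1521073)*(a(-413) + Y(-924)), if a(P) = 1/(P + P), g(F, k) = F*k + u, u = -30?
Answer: -3409673244497116375/826 ≈ -4.1279e+15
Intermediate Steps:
g(F, k) = -30 + F*k (g(F, k) = F*k - 30 = -30 + F*k)
Y(W) = W*(-30 + W**2) (Y(W) = (-30 + W*W)*W = (-30 + W**2)*W = W*(-30 + W**2))
a(P) = 1/(2*P)
(3711702 + 1521073)*(a(-413) + Y(-924)) = (3711702 + 1521073)*((1/2)/(-413) - 924*(-30 + (-924)**2)) = 5232775*((1/2)*(-1/413) - 924*(-30 + 853776)) = 5232775*(-1/826 - 924*853746) = 5232775*(-1/826 - 788861304) = 5232775*(-651599437105/826) = -3409673244497116375/826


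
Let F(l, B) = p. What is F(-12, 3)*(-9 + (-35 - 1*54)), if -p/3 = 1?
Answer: 294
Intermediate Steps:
p = -3 (p = -3*1 = -3)
F(l, B) = -3
F(-12, 3)*(-9 + (-35 - 1*54)) = -3*(-9 + (-35 - 1*54)) = -3*(-9 + (-35 - 54)) = -3*(-9 - 89) = -3*(-98) = 294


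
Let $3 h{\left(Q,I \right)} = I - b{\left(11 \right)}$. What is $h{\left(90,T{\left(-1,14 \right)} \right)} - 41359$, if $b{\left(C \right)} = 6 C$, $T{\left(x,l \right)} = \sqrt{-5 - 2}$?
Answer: $-41381 + \frac{i \sqrt{7}}{3} \approx -41381.0 + 0.88192 i$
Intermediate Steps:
$T{\left(x,l \right)} = i \sqrt{7}$ ($T{\left(x,l \right)} = \sqrt{-7} = i \sqrt{7}$)
$h{\left(Q,I \right)} = -22 + \frac{I}{3}$ ($h{\left(Q,I \right)} = \frac{I - 6 \cdot 11}{3} = \frac{I - 66}{3} = \frac{-66 + I}{3} = -22 + \frac{I}{3}$)
$h{\left(90,T{\left(-1,14 \right)} \right)} - 41359 = \left(-22 + \frac{i \sqrt{7}}{3}\right) - 41359 = -41381 + \frac{i \sqrt{7}}{3}$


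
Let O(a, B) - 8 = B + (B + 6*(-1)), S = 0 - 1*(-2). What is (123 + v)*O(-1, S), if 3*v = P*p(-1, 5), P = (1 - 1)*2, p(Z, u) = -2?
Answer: 738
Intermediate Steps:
S = 2 (S = 0 + 2 = 2)
P = 0 (P = 0*2 = 0)
O(a, B) = 2 + 2*B (O(a, B) = 8 + (B + (B + 6*(-1))) = 8 + (B + (B - 6)) = 8 + (B + (-6 + B)) = 8 + (-6 + 2*B) = 2 + 2*B)
v = 0 (v = (0*(-2))/3 = (⅓)*0 = 0)
(123 + v)*O(-1, S) = (123 + 0)*(2 + 2*2) = 123*(2 + 4) = 123*6 = 738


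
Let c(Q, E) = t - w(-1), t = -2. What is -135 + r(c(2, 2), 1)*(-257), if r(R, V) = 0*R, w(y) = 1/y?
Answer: -135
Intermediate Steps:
c(Q, E) = -1 (c(Q, E) = -2 - 1/(-1) = -2 - 1*(-1) = -2 + 1 = -1)
r(R, V) = 0
-135 + r(c(2, 2), 1)*(-257) = -135 + 0*(-257) = -135 + 0 = -135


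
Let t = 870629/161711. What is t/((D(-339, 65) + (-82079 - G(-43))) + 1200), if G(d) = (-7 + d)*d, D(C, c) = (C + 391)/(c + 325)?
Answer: -13059435/201400215863 ≈ -6.4843e-5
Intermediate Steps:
t = 870629/161711 (t = 870629*(1/161711) = 870629/161711 ≈ 5.3839)
D(C, c) = (391 + C)/(325 + c)
G(d) = d*(-7 + d)
t/((D(-339, 65) + (-82079 - G(-43))) + 1200) = 870629/(161711*(((391 - 339)/(325 + 65) + (-82079 - (-43)*(-7 - 43))) + 1200)) = 870629/(161711*((52/390 + (-82079 - (-43)*(-50))) + 1200)) = 870629/(161711*(((1/390)*52 + (-82079 - 1*2150)) + 1200)) = 870629/(161711*((2/15 + (-82079 - 2150)) + 1200)) = 870629/(161711*((2/15 - 84229) + 1200)) = 870629/(161711*(-1263433/15 + 1200)) = 870629/(161711*(-1245433/15)) = (870629/161711)*(-15/1245433) = -13059435/201400215863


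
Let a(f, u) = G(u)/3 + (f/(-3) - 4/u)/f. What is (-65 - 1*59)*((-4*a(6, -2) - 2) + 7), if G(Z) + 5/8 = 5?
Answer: 310/3 ≈ 103.33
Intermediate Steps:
G(Z) = 35/8 (G(Z) = -5/8 + 5 = 35/8)
a(f, u) = 35/24 + (-4/u - f/3)/f (a(f, u) = (35/8)/3 + (f/(-3) - 4/u)/f = (35/8)*(⅓) + (f*(-⅓) - 4/u)/f = 35/24 + (-f/3 - 4/u)/f = 35/24 + (-4/u - f/3)/f)
(-65 - 1*59)*((-4*a(6, -2) - 2) + 7) = (-65 - 1*59)*((-4*(9/8 - 4/(6*(-2))) - 2) + 7) = (-65 - 59)*((-4*(9/8 - 4*⅙*(-½)) - 2) + 7) = -124*((-4*(9/8 + ⅓) - 2) + 7) = -124*((-4*35/24 - 2) + 7) = -124*((-35/6 - 2) + 7) = -124*(-47/6 + 7) = -124*(-⅚) = 310/3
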